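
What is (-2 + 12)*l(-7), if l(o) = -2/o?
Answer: 20/7 ≈ 2.8571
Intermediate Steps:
(-2 + 12)*l(-7) = (-2 + 12)*(-2/(-7)) = 10*(-2*(-⅐)) = 10*(2/7) = 20/7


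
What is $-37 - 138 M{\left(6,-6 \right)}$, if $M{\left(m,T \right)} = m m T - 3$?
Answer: $30185$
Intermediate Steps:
$M{\left(m,T \right)} = -3 + T m^{2}$ ($M{\left(m,T \right)} = m^{2} T - 3 = T m^{2} - 3 = -3 + T m^{2}$)
$-37 - 138 M{\left(6,-6 \right)} = -37 - 138 \left(-3 - 6 \cdot 6^{2}\right) = -37 - 138 \left(-3 - 216\right) = -37 - -30222 = -37 + 30222 = 30185$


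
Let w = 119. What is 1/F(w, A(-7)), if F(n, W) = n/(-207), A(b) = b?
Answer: -207/119 ≈ -1.7395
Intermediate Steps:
F(n, W) = -n/207 (F(n, W) = n*(-1/207) = -n/207)
1/F(w, A(-7)) = 1/(-1/207*119) = 1/(-119/207) = -207/119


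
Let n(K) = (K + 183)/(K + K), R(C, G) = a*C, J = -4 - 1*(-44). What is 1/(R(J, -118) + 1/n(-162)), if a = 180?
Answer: 7/50292 ≈ 0.00013919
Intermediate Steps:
J = 40 (J = -4 + 44 = 40)
R(C, G) = 180*C
n(K) = (183 + K)/(2*K) (n(K) = (183 + K)/((2*K)) = (183 + K)*(1/(2*K)) = (183 + K)/(2*K))
1/(R(J, -118) + 1/n(-162)) = 1/(180*40 + 1/((1/2)*(183 - 162)/(-162))) = 1/(7200 + 1/((1/2)*(-1/162)*21)) = 1/(7200 + 1/(-7/108)) = 1/(7200 - 108/7) = 1/(50292/7) = 7/50292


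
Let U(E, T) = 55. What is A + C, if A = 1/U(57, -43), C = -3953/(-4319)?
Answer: 221734/237545 ≈ 0.93344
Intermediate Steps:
C = 3953/4319 (C = -3953*(-1/4319) = 3953/4319 ≈ 0.91526)
A = 1/55 ≈ 0.018182
A + C = 1/55 + 3953/4319 = 221734/237545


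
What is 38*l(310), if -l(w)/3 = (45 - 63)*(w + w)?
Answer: 1272240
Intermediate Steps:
l(w) = 108*w (l(w) = -3*(45 - 63)*(w + w) = -(-54)*2*w = -(-108)*w = 108*w)
38*l(310) = 38*(108*310) = 38*33480 = 1272240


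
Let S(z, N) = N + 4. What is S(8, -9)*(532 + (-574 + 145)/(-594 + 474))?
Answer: -21423/8 ≈ -2677.9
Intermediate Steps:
S(z, N) = 4 + N
S(8, -9)*(532 + (-574 + 145)/(-594 + 474)) = (4 - 9)*(532 + (-574 + 145)/(-594 + 474)) = -5*(532 - 429/(-120)) = -5*(532 - 429*(-1/120)) = -5*(532 + 143/40) = -5*21423/40 = -21423/8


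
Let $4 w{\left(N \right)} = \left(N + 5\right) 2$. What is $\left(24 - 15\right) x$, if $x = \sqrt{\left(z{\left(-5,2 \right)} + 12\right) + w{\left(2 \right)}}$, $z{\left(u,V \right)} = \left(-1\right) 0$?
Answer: $\frac{9 \sqrt{62}}{2} \approx 35.433$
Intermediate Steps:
$z{\left(u,V \right)} = 0$
$w{\left(N \right)} = \frac{5}{2} + \frac{N}{2}$ ($w{\left(N \right)} = \frac{\left(N + 5\right) 2}{4} = \frac{\left(5 + N\right) 2}{4} = \frac{10 + 2 N}{4} = \frac{5}{2} + \frac{N}{2}$)
$x = \frac{\sqrt{62}}{2}$ ($x = \sqrt{\left(0 + 12\right) + \left(\frac{5}{2} + \frac{1}{2} \cdot 2\right)} = \sqrt{12 + \left(\frac{5}{2} + 1\right)} = \sqrt{12 + \frac{7}{2}} = \sqrt{\frac{31}{2}} = \frac{\sqrt{62}}{2} \approx 3.937$)
$\left(24 - 15\right) x = \left(24 - 15\right) \frac{\sqrt{62}}{2} = 9 \frac{\sqrt{62}}{2} = \frac{9 \sqrt{62}}{2}$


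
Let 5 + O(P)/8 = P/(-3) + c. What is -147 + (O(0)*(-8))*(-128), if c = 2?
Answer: -24723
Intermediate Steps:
O(P) = -24 - 8*P/3 (O(P) = -40 + 8*(P/(-3) + 2) = -40 + 8*(P*(-⅓) + 2) = -40 + 8*(-P/3 + 2) = -40 + 8*(2 - P/3) = -40 + (16 - 8*P/3) = -24 - 8*P/3)
-147 + (O(0)*(-8))*(-128) = -147 + ((-24 - 8/3*0)*(-8))*(-128) = -147 + ((-24 + 0)*(-8))*(-128) = -147 - 24*(-8)*(-128) = -147 + 192*(-128) = -147 - 24576 = -24723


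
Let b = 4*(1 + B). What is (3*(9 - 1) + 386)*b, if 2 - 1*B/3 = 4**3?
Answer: -303400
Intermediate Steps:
B = -186 (B = 6 - 3*4**3 = 6 - 3*64 = 6 - 192 = -186)
b = -740 (b = 4*(1 - 186) = 4*(-185) = -740)
(3*(9 - 1) + 386)*b = (3*(9 - 1) + 386)*(-740) = (3*8 + 386)*(-740) = (24 + 386)*(-740) = 410*(-740) = -303400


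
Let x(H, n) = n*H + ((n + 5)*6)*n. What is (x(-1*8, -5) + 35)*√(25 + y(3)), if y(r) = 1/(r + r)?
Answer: 25*√906/2 ≈ 376.25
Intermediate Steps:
y(r) = 1/(2*r)
x(H, n) = H*n + n*(30 + 6*n) (x(H, n) = H*n + ((5 + n)*6)*n = H*n + (30 + 6*n)*n = H*n + n*(30 + 6*n))
(x(-1*8, -5) + 35)*√(25 + y(3)) = (-5*(30 - 1*8 + 6*(-5)) + 35)*√(25 + (½)/3) = (-5*(30 - 8 - 30) + 35)*√(25 + (½)*(⅓)) = (-5*(-8) + 35)*√(25 + ⅙) = (40 + 35)*√(151/6) = 75*(√906/6) = 25*√906/2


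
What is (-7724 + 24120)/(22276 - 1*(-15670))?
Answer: 8198/18973 ≈ 0.43209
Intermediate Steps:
(-7724 + 24120)/(22276 - 1*(-15670)) = 16396/(22276 + 15670) = 16396/37946 = 16396*(1/37946) = 8198/18973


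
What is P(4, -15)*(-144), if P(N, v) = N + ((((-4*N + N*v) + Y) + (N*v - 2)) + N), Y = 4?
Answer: 18144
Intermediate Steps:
P(N, v) = 2 - 2*N + 2*N*v (P(N, v) = N + ((((-4*N + N*v) + 4) + (N*v - 2)) + N) = N + (((4 - 4*N + N*v) + (-2 + N*v)) + N) = N + ((2 - 4*N + 2*N*v) + N) = N + (2 - 3*N + 2*N*v) = 2 - 2*N + 2*N*v)
P(4, -15)*(-144) = (2 - 2*4 + 2*4*(-15))*(-144) = (2 - 8 - 120)*(-144) = -126*(-144) = 18144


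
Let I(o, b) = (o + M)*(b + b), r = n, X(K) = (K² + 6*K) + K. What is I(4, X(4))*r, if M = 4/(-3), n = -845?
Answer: -594880/3 ≈ -1.9829e+5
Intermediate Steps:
X(K) = K² + 7*K
r = -845
M = -4/3 (M = 4*(-⅓) = -4/3 ≈ -1.3333)
I(o, b) = 2*b*(-4/3 + o) (I(o, b) = (o - 4/3)*(b + b) = (-4/3 + o)*(2*b) = 2*b*(-4/3 + o))
I(4, X(4))*r = (2*(4*(7 + 4))*(-4 + 3*4)/3)*(-845) = (2*(4*11)*(-4 + 12)/3)*(-845) = ((⅔)*44*8)*(-845) = (704/3)*(-845) = -594880/3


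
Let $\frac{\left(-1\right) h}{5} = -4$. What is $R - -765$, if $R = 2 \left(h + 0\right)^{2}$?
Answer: $1565$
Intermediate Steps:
$h = 20$ ($h = \left(-5\right) \left(-4\right) = 20$)
$R = 800$ ($R = 2 \left(20 + 0\right)^{2} = 2 \cdot 20^{2} = 2 \cdot 400 = 800$)
$R - -765 = 800 - -765 = 800 + 765 = 1565$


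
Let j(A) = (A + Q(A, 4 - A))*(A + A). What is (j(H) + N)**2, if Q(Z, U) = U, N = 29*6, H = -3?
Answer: 22500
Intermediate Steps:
N = 174
j(A) = 8*A (j(A) = (A + (4 - A))*(A + A) = 4*(2*A) = 8*A)
(j(H) + N)**2 = (8*(-3) + 174)**2 = (-24 + 174)**2 = 150**2 = 22500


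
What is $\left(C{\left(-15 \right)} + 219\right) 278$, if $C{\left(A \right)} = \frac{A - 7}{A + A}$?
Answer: $\frac{916288}{15} \approx 61086.0$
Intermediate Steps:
$C{\left(A \right)} = \frac{-7 + A}{2 A}$
$\left(C{\left(-15 \right)} + 219\right) 278 = \left(\frac{-7 - 15}{2 \left(-15\right)} + 219\right) 278 = \left(\frac{1}{2} \left(- \frac{1}{15}\right) \left(-22\right) + 219\right) 278 = \left(\frac{11}{15} + 219\right) 278 = \frac{3296}{15} \cdot 278 = \frac{916288}{15}$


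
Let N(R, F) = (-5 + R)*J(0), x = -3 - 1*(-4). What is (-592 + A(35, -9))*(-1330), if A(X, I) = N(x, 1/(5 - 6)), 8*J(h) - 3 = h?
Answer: 789355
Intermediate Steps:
x = 1 (x = -3 + 4 = 1)
J(h) = 3/8 + h/8
N(R, F) = -15/8 + 3*R/8 (N(R, F) = (-5 + R)*(3/8 + (⅛)*0) = (-5 + R)*(3/8 + 0) = (-5 + R)*(3/8) = -15/8 + 3*R/8)
A(X, I) = -3/2 (A(X, I) = -15/8 + (3/8)*1 = -15/8 + 3/8 = -3/2)
(-592 + A(35, -9))*(-1330) = (-592 - 3/2)*(-1330) = -1187/2*(-1330) = 789355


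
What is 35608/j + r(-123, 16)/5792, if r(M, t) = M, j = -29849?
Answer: -209912963/172885408 ≈ -1.2142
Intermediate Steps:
35608/j + r(-123, 16)/5792 = 35608/(-29849) - 123/5792 = 35608*(-1/29849) - 123*1/5792 = -35608/29849 - 123/5792 = -209912963/172885408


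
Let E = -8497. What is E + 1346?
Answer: -7151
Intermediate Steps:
E + 1346 = -8497 + 1346 = -7151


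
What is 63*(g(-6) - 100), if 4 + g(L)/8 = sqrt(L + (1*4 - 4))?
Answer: -8316 + 504*I*sqrt(6) ≈ -8316.0 + 1234.5*I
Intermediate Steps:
g(L) = -32 + 8*sqrt(L) (g(L) = -32 + 8*sqrt(L + (1*4 - 4)) = -32 + 8*sqrt(L + (4 - 4)) = -32 + 8*sqrt(L + 0) = -32 + 8*sqrt(L))
63*(g(-6) - 100) = 63*((-32 + 8*sqrt(-6)) - 100) = 63*((-32 + 8*(I*sqrt(6))) - 100) = 63*((-32 + 8*I*sqrt(6)) - 100) = 63*(-132 + 8*I*sqrt(6)) = -8316 + 504*I*sqrt(6)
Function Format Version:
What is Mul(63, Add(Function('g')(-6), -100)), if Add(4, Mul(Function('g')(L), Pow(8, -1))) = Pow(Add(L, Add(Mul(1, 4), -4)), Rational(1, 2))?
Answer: Add(-8316, Mul(504, I, Pow(6, Rational(1, 2)))) ≈ Add(-8316.0, Mul(1234.5, I))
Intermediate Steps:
Function('g')(L) = Add(-32, Mul(8, Pow(L, Rational(1, 2)))) (Function('g')(L) = Add(-32, Mul(8, Pow(Add(L, Add(Mul(1, 4), -4)), Rational(1, 2)))) = Add(-32, Mul(8, Pow(Add(L, Add(4, -4)), Rational(1, 2)))) = Add(-32, Mul(8, Pow(Add(L, 0), Rational(1, 2)))) = Add(-32, Mul(8, Pow(L, Rational(1, 2)))))
Mul(63, Add(Function('g')(-6), -100)) = Mul(63, Add(Add(-32, Mul(8, Pow(-6, Rational(1, 2)))), -100)) = Mul(63, Add(Add(-32, Mul(8, Mul(I, Pow(6, Rational(1, 2))))), -100)) = Mul(63, Add(Add(-32, Mul(8, I, Pow(6, Rational(1, 2)))), -100)) = Mul(63, Add(-132, Mul(8, I, Pow(6, Rational(1, 2))))) = Add(-8316, Mul(504, I, Pow(6, Rational(1, 2))))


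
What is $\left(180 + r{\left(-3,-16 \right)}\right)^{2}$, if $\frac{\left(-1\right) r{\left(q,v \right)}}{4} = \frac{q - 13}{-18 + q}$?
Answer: $\frac{13808656}{441} \approx 31312.0$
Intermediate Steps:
$r{\left(q,v \right)} = - \frac{4 \left(-13 + q\right)}{-18 + q}$ ($r{\left(q,v \right)} = - 4 \frac{q - 13}{-18 + q} = - 4 \frac{-13 + q}{-18 + q} = - \frac{4 \left(-13 + q\right)}{-18 + q}$)
$\left(180 + r{\left(-3,-16 \right)}\right)^{2} = \left(180 + \frac{4 \left(13 - -3\right)}{-18 - 3}\right)^{2} = \left(180 + \frac{4 \left(13 + 3\right)}{-21}\right)^{2} = \left(180 + 4 \left(- \frac{1}{21}\right) 16\right)^{2} = \left(180 - \frac{64}{21}\right)^{2} = \left(\frac{3716}{21}\right)^{2} = \frac{13808656}{441}$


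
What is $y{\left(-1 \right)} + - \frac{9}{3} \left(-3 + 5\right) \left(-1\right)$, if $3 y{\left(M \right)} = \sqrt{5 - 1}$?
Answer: $\frac{20}{3} \approx 6.6667$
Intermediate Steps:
$y{\left(M \right)} = \frac{2}{3}$ ($y{\left(M \right)} = \frac{\sqrt{5 - 1}}{3} = \frac{\sqrt{4}}{3} = \frac{1}{3} \cdot 2 = \frac{2}{3}$)
$y{\left(-1 \right)} + - \frac{9}{3} \left(-3 + 5\right) \left(-1\right) = \frac{2}{3} + - \frac{9}{3} \left(-3 + 5\right) \left(-1\right) = \frac{2}{3} + \left(-9\right) \frac{1}{3} \cdot 2 \left(-1\right) = \frac{2}{3} - -6 = \frac{2}{3} + 6 = \frac{20}{3}$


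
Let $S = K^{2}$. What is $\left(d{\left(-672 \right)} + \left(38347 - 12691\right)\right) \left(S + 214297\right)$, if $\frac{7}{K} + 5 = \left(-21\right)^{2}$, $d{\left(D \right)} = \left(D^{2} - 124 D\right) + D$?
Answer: $\frac{2851060598236707}{23762} \approx 1.1998 \cdot 10^{11}$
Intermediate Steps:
$d{\left(D \right)} = D^{2} - 123 D$
$K = \frac{7}{436}$ ($K = \frac{7}{-5 + \left(-21\right)^{2}} = \frac{7}{-5 + 441} = \frac{7}{436} \approx 0.016055$)
$S = \frac{49}{190096}$ ($S = \left(\frac{7}{436}\right)^{2} = \frac{49}{190096} \approx 0.00025776$)
$\left(d{\left(-672 \right)} + \left(38347 - 12691\right)\right) \left(S + 214297\right) = \left(- 672 \left(-123 - 672\right) + \left(38347 - 12691\right)\right) \left(\frac{49}{190096} + 214297\right) = \left(\left(-672\right) \left(-795\right) + \left(38347 - 12691\right)\right) \frac{40737002561}{190096} = \left(534240 + 25656\right) \frac{40737002561}{190096} = 559896 \cdot \frac{40737002561}{190096} = \frac{2851060598236707}{23762}$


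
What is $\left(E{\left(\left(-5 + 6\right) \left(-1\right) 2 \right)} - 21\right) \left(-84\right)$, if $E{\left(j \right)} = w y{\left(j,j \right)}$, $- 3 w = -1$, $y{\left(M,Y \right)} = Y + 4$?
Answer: $1708$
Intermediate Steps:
$y{\left(M,Y \right)} = 4 + Y$
$w = \frac{1}{3}$ ($w = \left(- \frac{1}{3}\right) \left(-1\right) = \frac{1}{3} \approx 0.33333$)
$E{\left(j \right)} = \frac{4}{3} + \frac{j}{3}$ ($E{\left(j \right)} = \frac{4 + j}{3} = \frac{4}{3} + \frac{j}{3}$)
$\left(E{\left(\left(-5 + 6\right) \left(-1\right) 2 \right)} - 21\right) \left(-84\right) = \left(\left(\frac{4}{3} + \frac{\left(-5 + 6\right) \left(-1\right) 2}{3}\right) - 21\right) \left(-84\right) = \left(\left(\frac{4}{3} + \frac{1 \left(-1\right) 2}{3}\right) - 21\right) \left(-84\right) = \left(\left(\frac{4}{3} + \frac{\left(-1\right) 2}{3}\right) - 21\right) \left(-84\right) = \left(\left(\frac{4}{3} + \frac{1}{3} \left(-2\right)\right) - 21\right) \left(-84\right) = \left(\left(\frac{4}{3} - \frac{2}{3}\right) - 21\right) \left(-84\right) = \left(\frac{2}{3} - 21\right) \left(-84\right) = \left(- \frac{61}{3}\right) \left(-84\right) = 1708$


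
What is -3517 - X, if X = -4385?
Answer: 868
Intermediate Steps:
-3517 - X = -3517 - 1*(-4385) = -3517 + 4385 = 868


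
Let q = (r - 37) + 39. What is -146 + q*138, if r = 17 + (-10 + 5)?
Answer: 1786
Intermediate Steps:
r = 12 (r = 17 - 5 = 12)
q = 14 (q = (12 - 37) + 39 = -25 + 39 = 14)
-146 + q*138 = -146 + 14*138 = -146 + 1932 = 1786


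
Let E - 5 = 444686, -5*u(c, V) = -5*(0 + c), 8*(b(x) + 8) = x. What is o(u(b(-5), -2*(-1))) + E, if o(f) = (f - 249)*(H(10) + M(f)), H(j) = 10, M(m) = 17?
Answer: 3501881/8 ≈ 4.3774e+5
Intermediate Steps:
b(x) = -8 + x/8
u(c, V) = c (u(c, V) = -(-1)*(0 + c) = -(-1)*c = c)
E = 444691 (E = 5 + 444686 = 444691)
o(f) = -6723 + 27*f (o(f) = (f - 249)*(10 + 17) = (-249 + f)*27 = -6723 + 27*f)
o(u(b(-5), -2*(-1))) + E = (-6723 + 27*(-8 + (⅛)*(-5))) + 444691 = (-6723 + 27*(-8 - 5/8)) + 444691 = (-6723 + 27*(-69/8)) + 444691 = (-6723 - 1863/8) + 444691 = -55647/8 + 444691 = 3501881/8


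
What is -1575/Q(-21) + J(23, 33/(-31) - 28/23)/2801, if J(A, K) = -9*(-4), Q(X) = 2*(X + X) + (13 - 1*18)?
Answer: 4414779/249289 ≈ 17.709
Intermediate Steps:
Q(X) = -5 + 4*X (Q(X) = 2*(2*X) + (13 - 18) = 4*X - 5 = -5 + 4*X)
J(A, K) = 36
-1575/Q(-21) + J(23, 33/(-31) - 28/23)/2801 = -1575/(-5 + 4*(-21)) + 36/2801 = -1575/(-5 - 84) + 36*(1/2801) = -1575/(-89) + 36/2801 = -1575*(-1/89) + 36/2801 = 1575/89 + 36/2801 = 4414779/249289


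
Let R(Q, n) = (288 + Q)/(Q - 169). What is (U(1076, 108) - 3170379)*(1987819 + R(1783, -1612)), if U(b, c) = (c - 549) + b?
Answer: -5084811302377064/807 ≈ -6.3009e+12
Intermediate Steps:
U(b, c) = -549 + b + c (U(b, c) = (-549 + c) + b = -549 + b + c)
R(Q, n) = (288 + Q)/(-169 + Q)
(U(1076, 108) - 3170379)*(1987819 + R(1783, -1612)) = ((-549 + 1076 + 108) - 3170379)*(1987819 + (288 + 1783)/(-169 + 1783)) = (635 - 3170379)*(1987819 + 2071/1614) = -3169744*(1987819 + (1/1614)*2071) = -3169744*(1987819 + 2071/1614) = -3169744*3208341937/1614 = -5084811302377064/807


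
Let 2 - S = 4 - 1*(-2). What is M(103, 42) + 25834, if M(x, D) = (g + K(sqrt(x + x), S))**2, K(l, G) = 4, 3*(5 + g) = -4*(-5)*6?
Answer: 27355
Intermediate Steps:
S = -4 (S = 2 - (4 - 1*(-2)) = 2 - (4 + 2) = 2 - 1*6 = 2 - 6 = -4)
g = 35 (g = -5 + (-4*(-5)*6)/3 = -5 + (20*6)/3 = -5 + (1/3)*120 = -5 + 40 = 35)
M(x, D) = 1521 (M(x, D) = (35 + 4)**2 = 39**2 = 1521)
M(103, 42) + 25834 = 1521 + 25834 = 27355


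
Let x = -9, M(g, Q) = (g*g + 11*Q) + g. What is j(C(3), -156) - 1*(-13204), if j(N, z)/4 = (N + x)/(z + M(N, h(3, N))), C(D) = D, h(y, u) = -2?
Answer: 1095944/83 ≈ 13204.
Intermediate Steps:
M(g, Q) = g + g² + 11*Q (M(g, Q) = (g² + 11*Q) + g = g + g² + 11*Q)
j(N, z) = 4*(-9 + N)/(-22 + N + z + N²) (j(N, z) = 4*((N - 9)/(z + (N + N² + 11*(-2)))) = 4*((-9 + N)/(z + (N + N² - 22))) = 4*((-9 + N)/(z + (-22 + N + N²))) = 4*((-9 + N)/(-22 + N + z + N²)) = 4*(-9 + N)/(-22 + N + z + N²))
j(C(3), -156) - 1*(-13204) = 4*(-9 + 3)/(-22 + 3 - 156 + 3²) - 1*(-13204) = 4*(-6)/(-22 + 3 - 156 + 9) + 13204 = 4*(-6)/(-166) + 13204 = 4*(-1/166)*(-6) + 13204 = 12/83 + 13204 = 1095944/83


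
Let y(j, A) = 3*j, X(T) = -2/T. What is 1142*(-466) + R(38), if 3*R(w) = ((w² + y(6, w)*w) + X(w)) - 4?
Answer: -30293449/57 ≈ -5.3146e+5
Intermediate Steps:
R(w) = -4/3 + 6*w - 2/(3*w) + w²/3 (R(w) = (((w² + (3*6)*w) - 2/w) - 4)/3 = (((w² + 18*w) - 2/w) - 4)/3 = ((w² - 2/w + 18*w) - 4)/3 = (-4 + w² - 2/w + 18*w)/3 = -4/3 + 6*w - 2/(3*w) + w²/3)
1142*(-466) + R(38) = 1142*(-466) + (⅓)*(-2 + 38*(-4 + 38² + 18*38))/38 = -532172 + (⅓)*(1/38)*(-2 + 38*(-4 + 1444 + 684)) = -532172 + (⅓)*(1/38)*(-2 + 38*2124) = -532172 + (⅓)*(1/38)*(-2 + 80712) = -532172 + (⅓)*(1/38)*80710 = -532172 + 40355/57 = -30293449/57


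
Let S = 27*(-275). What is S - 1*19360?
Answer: -26785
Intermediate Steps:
S = -7425
S - 1*19360 = -7425 - 1*19360 = -7425 - 19360 = -26785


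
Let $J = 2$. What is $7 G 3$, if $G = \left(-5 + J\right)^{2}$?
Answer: $189$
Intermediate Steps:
$G = 9$ ($G = \left(-5 + 2\right)^{2} = \left(-3\right)^{2} = 9$)
$7 G 3 = 7 \cdot 9 \cdot 3 = 63 \cdot 3 = 189$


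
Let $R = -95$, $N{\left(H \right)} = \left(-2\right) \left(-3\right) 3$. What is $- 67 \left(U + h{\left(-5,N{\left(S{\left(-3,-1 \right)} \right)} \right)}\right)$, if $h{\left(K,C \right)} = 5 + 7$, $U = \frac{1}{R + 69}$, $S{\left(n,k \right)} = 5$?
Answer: $- \frac{20837}{26} \approx -801.42$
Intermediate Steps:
$N{\left(H \right)} = 18$ ($N{\left(H \right)} = 6 \cdot 3 = 18$)
$U = - \frac{1}{26}$ ($U = \frac{1}{-95 + 69} = \frac{1}{-26} = - \frac{1}{26} \approx -0.038462$)
$h{\left(K,C \right)} = 12$
$- 67 \left(U + h{\left(-5,N{\left(S{\left(-3,-1 \right)} \right)} \right)}\right) = - 67 \left(- \frac{1}{26} + 12\right) = \left(-67\right) \frac{311}{26} = - \frac{20837}{26}$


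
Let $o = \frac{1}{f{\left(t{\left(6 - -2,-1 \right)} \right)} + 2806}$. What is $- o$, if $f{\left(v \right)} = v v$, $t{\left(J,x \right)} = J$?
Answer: $- \frac{1}{2870} \approx -0.00034843$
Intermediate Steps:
$f{\left(v \right)} = v^{2}$
$o = \frac{1}{2870}$ ($o = \frac{1}{\left(6 - -2\right)^{2} + 2806} = \frac{1}{\left(6 + 2\right)^{2} + 2806} = \frac{1}{8^{2} + 2806} = \frac{1}{64 + 2806} = \frac{1}{2870} \approx 0.00034843$)
$- o = \left(-1\right) \frac{1}{2870} = - \frac{1}{2870}$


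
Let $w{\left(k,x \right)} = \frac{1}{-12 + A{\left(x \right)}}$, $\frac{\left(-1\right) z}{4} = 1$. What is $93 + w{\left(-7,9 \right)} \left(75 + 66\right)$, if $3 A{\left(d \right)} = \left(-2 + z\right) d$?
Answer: $\frac{883}{10} \approx 88.3$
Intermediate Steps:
$z = -4$ ($z = \left(-4\right) 1 = -4$)
$A{\left(d \right)} = - 2 d$ ($A{\left(d \right)} = \frac{\left(-2 - 4\right) d}{3} = \frac{\left(-6\right) d}{3} = - 2 d$)
$w{\left(k,x \right)} = \frac{1}{-12 - 2 x}$
$93 + w{\left(-7,9 \right)} \left(75 + 66\right) = 93 + - \frac{1}{12 + 2 \cdot 9} \left(75 + 66\right) = 93 + - \frac{1}{12 + 18} \cdot 141 = 93 + - \frac{1}{30} \cdot 141 = 93 + \left(-1\right) \frac{1}{30} \cdot 141 = 93 - \frac{47}{10} = \frac{883}{10}$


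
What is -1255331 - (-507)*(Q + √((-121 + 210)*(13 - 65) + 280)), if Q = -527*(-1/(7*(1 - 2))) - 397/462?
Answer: -199266225/154 + 1014*I*√1087 ≈ -1.2939e+6 + 33431.0*I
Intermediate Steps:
Q = -35179/462 (Q = -527/((-1*(-7))) - 397*1/462 = -527/7 - 397/462 = -35179/462 ≈ -76.145)
-1255331 - (-507)*(Q + √((-121 + 210)*(13 - 65) + 280)) = -1255331 - (-507)*(-35179/462 + √((-121 + 210)*(13 - 65) + 280)) = -1255331 - (-507)*(-35179/462 + √(89*(-52) + 280)) = -1255331 - (-507)*(-35179/462 + √(-4628 + 280)) = -1255331 - (-507)*(-35179/462 + √(-4348)) = -1255331 - (-507)*(-35179/462 + 2*I*√1087) = -1255331 - (5945251/154 - 1014*I*√1087) = -1255331 + (-5945251/154 + 1014*I*√1087) = -199266225/154 + 1014*I*√1087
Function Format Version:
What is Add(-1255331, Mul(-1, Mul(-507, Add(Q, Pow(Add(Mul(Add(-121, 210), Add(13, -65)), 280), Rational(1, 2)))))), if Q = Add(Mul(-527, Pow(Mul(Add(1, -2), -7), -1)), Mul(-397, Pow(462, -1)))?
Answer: Add(Rational(-199266225, 154), Mul(1014, I, Pow(1087, Rational(1, 2)))) ≈ Add(-1.2939e+6, Mul(33431., I))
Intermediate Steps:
Q = Rational(-35179, 462) (Q = Add(Mul(-527, Pow(Mul(-1, -7), -1)), Mul(-397, Rational(1, 462))) = Add(Mul(-527, Pow(7, -1)), Rational(-397, 462)) = Add(Mul(-527, Rational(1, 7)), Rational(-397, 462)) = Add(Rational(-527, 7), Rational(-397, 462)) = Rational(-35179, 462) ≈ -76.145)
Add(-1255331, Mul(-1, Mul(-507, Add(Q, Pow(Add(Mul(Add(-121, 210), Add(13, -65)), 280), Rational(1, 2)))))) = Add(-1255331, Mul(-1, Mul(-507, Add(Rational(-35179, 462), Pow(Add(Mul(Add(-121, 210), Add(13, -65)), 280), Rational(1, 2)))))) = Add(-1255331, Mul(-1, Mul(-507, Add(Rational(-35179, 462), Pow(Add(Mul(89, -52), 280), Rational(1, 2)))))) = Add(-1255331, Mul(-1, Mul(-507, Add(Rational(-35179, 462), Pow(Add(-4628, 280), Rational(1, 2)))))) = Add(-1255331, Mul(-1, Mul(-507, Add(Rational(-35179, 462), Pow(-4348, Rational(1, 2)))))) = Add(-1255331, Mul(-1, Mul(-507, Add(Rational(-35179, 462), Mul(2, I, Pow(1087, Rational(1, 2))))))) = Add(-1255331, Mul(-1, Add(Rational(5945251, 154), Mul(-1014, I, Pow(1087, Rational(1, 2)))))) = Add(-1255331, Add(Rational(-5945251, 154), Mul(1014, I, Pow(1087, Rational(1, 2))))) = Add(Rational(-199266225, 154), Mul(1014, I, Pow(1087, Rational(1, 2))))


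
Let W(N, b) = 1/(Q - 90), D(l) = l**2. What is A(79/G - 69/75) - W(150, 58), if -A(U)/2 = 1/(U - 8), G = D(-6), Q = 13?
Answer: 144653/466081 ≈ 0.31036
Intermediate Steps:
G = 36 (G = (-6)**2 = 36)
A(U) = -2/(-8 + U) (A(U) = -2/(U - 8) = -2/(-8 + U))
W(N, b) = -1/77 (W(N, b) = 1/(13 - 90) = 1/(-77) = -1/77)
A(79/G - 69/75) - W(150, 58) = -2/(-8 + (79/36 - 69/75)) - 1*(-1/77) = -2/(-8 + (79*(1/36) - 69*1/75)) + 1/77 = -2/(-8 + (79/36 - 23/25)) + 1/77 = -2/(-8 + 1147/900) + 1/77 = -2/(-6053/900) + 1/77 = -2*(-900/6053) + 1/77 = 1800/6053 + 1/77 = 144653/466081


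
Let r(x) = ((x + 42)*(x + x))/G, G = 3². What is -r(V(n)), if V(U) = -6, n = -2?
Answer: 48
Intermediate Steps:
G = 9
r(x) = 2*x*(42 + x)/9 (r(x) = ((x + 42)*(x + x))/9 = ((42 + x)*(2*x))*(⅑) = (2*x*(42 + x))*(⅑) = 2*x*(42 + x)/9)
-r(V(n)) = -2*(-6)*(42 - 6)/9 = -2*(-6)*36/9 = -1*(-48) = 48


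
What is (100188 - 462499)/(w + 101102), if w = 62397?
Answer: -362311/163499 ≈ -2.2160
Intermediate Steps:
(100188 - 462499)/(w + 101102) = (100188 - 462499)/(62397 + 101102) = -362311/163499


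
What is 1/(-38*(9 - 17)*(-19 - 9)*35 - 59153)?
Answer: -1/357073 ≈ -2.8005e-6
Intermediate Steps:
1/(-38*(9 - 17)*(-19 - 9)*35 - 59153) = 1/(-(-304)*(-28)*35 - 59153) = 1/(-38*224*35 - 59153) = 1/(-8512*35 - 59153) = 1/(-297920 - 59153) = 1/(-357073) = -1/357073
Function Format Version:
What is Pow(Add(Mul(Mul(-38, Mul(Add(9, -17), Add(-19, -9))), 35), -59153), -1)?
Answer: Rational(-1, 357073) ≈ -2.8005e-6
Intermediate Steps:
Pow(Add(Mul(Mul(-38, Mul(Add(9, -17), Add(-19, -9))), 35), -59153), -1) = Pow(Add(Mul(Mul(-38, Mul(-8, -28)), 35), -59153), -1) = Pow(Add(Mul(Mul(-38, 224), 35), -59153), -1) = Pow(Add(Mul(-8512, 35), -59153), -1) = Pow(Add(-297920, -59153), -1) = Pow(-357073, -1) = Rational(-1, 357073)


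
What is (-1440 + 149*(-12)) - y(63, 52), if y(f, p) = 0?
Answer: -3228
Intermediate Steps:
(-1440 + 149*(-12)) - y(63, 52) = (-1440 + 149*(-12)) - 1*0 = (-1440 - 1788) + 0 = -3228 + 0 = -3228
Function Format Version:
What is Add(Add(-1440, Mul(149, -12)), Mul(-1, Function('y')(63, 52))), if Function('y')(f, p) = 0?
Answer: -3228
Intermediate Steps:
Add(Add(-1440, Mul(149, -12)), Mul(-1, Function('y')(63, 52))) = Add(Add(-1440, Mul(149, -12)), Mul(-1, 0)) = Add(Add(-1440, -1788), 0) = Add(-3228, 0) = -3228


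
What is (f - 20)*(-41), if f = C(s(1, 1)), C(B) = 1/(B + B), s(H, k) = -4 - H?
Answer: 8241/10 ≈ 824.10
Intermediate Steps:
C(B) = 1/(2*B)
f = -⅒ (f = 1/(2*(-4 - 1*1)) = 1/(2*(-4 - 1)) = (½)/(-5) = (½)*(-⅕) = -⅒ ≈ -0.10000)
(f - 20)*(-41) = (-⅒ - 20)*(-41) = -201/10*(-41) = 8241/10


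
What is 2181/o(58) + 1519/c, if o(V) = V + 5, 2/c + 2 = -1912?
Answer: -30526616/21 ≈ -1.4536e+6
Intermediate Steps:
c = -1/957 (c = 2/(-2 - 1912) = 2/(-1914) = 2*(-1/1914) = -1/957 ≈ -0.0010449)
o(V) = 5 + V
2181/o(58) + 1519/c = 2181/(5 + 58) + 1519/(-1/957) = 2181/63 + 1519*(-957) = 2181*(1/63) - 1453683 = 727/21 - 1453683 = -30526616/21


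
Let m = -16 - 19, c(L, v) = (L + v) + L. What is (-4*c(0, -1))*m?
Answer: -140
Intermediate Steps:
c(L, v) = v + 2*L
m = -35
(-4*c(0, -1))*m = -4*(-1 + 2*0)*(-35) = -4*(-1 + 0)*(-35) = -4*(-1)*(-35) = 4*(-35) = -140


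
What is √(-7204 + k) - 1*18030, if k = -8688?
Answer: -18030 + 2*I*√3973 ≈ -18030.0 + 126.06*I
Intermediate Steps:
√(-7204 + k) - 1*18030 = √(-7204 - 8688) - 1*18030 = √(-15892) - 18030 = 2*I*√3973 - 18030 = -18030 + 2*I*√3973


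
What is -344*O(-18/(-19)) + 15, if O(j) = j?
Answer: -5907/19 ≈ -310.89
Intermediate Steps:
-344*O(-18/(-19)) + 15 = -(-6192)/(-19) + 15 = -(-6192)*(-1)/19 + 15 = -344*18/19 + 15 = -6192/19 + 15 = -5907/19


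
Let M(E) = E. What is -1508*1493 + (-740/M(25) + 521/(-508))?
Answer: -5718745549/2540 ≈ -2.2515e+6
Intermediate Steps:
-1508*1493 + (-740/M(25) + 521/(-508)) = -1508*1493 + (-740/25 + 521/(-508)) = -2251444 + (-740*1/25 + 521*(-1/508)) = -2251444 + (-148/5 - 521/508) = -2251444 - 77789/2540 = -5718745549/2540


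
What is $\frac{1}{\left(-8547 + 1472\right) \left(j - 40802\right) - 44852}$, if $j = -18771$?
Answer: $\frac{1}{421434123} \approx 2.3729 \cdot 10^{-9}$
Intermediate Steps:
$\frac{1}{\left(-8547 + 1472\right) \left(j - 40802\right) - 44852} = \frac{1}{\left(-8547 + 1472\right) \left(-18771 - 40802\right) - 44852} = \frac{1}{\left(-7075\right) \left(-59573\right) - 44852} = \frac{1}{421478975 - 44852} = \frac{1}{421434123}$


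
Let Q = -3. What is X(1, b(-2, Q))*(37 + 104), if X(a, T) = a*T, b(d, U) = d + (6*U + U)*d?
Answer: 5640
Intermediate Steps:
b(d, U) = d + 7*U*d (b(d, U) = d + (7*U)*d = d + 7*U*d)
X(a, T) = T*a
X(1, b(-2, Q))*(37 + 104) = (-2*(1 + 7*(-3))*1)*(37 + 104) = (-2*(1 - 21)*1)*141 = (-2*(-20)*1)*141 = (40*1)*141 = 40*141 = 5640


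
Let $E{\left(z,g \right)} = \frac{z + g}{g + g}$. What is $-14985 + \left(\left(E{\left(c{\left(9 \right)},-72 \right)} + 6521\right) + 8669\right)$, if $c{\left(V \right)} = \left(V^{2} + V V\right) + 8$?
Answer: $\frac{14711}{72} \approx 204.32$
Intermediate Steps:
$c{\left(V \right)} = 8 + 2 V^{2}$ ($c{\left(V \right)} = \left(V^{2} + V^{2}\right) + 8 = 2 V^{2} + 8 = 8 + 2 V^{2}$)
$E{\left(z,g \right)} = \frac{g + z}{2 g}$
$-14985 + \left(\left(E{\left(c{\left(9 \right)},-72 \right)} + 6521\right) + 8669\right) = -14985 + \left(\left(\frac{-72 + \left(8 + 2 \cdot 9^{2}\right)}{2 \left(-72\right)} + 6521\right) + 8669\right) = -14985 + \left(\left(\frac{1}{2} \left(- \frac{1}{72}\right) \left(-72 + \left(8 + 2 \cdot 81\right)\right) + 6521\right) + 8669\right) = -14985 + \left(\left(\frac{1}{2} \left(- \frac{1}{72}\right) \left(-72 + \left(8 + 162\right)\right) + 6521\right) + 8669\right) = -14985 + \left(\left(\frac{1}{2} \left(- \frac{1}{72}\right) \left(-72 + 170\right) + 6521\right) + 8669\right) = -14985 + \left(\left(\frac{1}{2} \left(- \frac{1}{72}\right) 98 + 6521\right) + 8669\right) = -14985 + \left(\left(- \frac{49}{72} + 6521\right) + 8669\right) = -14985 + \left(\frac{469463}{72} + 8669\right) = -14985 + \frac{1093631}{72} = \frac{14711}{72}$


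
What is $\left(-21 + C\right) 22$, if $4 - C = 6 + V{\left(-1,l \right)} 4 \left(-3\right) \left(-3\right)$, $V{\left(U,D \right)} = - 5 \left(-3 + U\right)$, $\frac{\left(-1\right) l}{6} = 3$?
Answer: $-16346$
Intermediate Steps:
$l = -18$ ($l = \left(-6\right) 3 = -18$)
$V{\left(U,D \right)} = 15 - 5 U$
$C = -722$ ($C = 4 - \left(6 + \left(15 - -5\right) 4 \left(-3\right) \left(-3\right)\right) = 4 - \left(6 + \left(15 + 5\right) \left(\left(-12\right) \left(-3\right)\right)\right) = 4 - \left(6 + 20 \cdot 36\right) = 4 - \left(6 + 720\right) = 4 - 726 = -722$)
$\left(-21 + C\right) 22 = \left(-21 - 722\right) 22 = \left(-743\right) 22 = -16346$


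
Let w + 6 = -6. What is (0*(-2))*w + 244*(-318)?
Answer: -77592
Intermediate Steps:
w = -12 (w = -6 - 6 = -12)
(0*(-2))*w + 244*(-318) = (0*(-2))*(-12) + 244*(-318) = 0*(-12) - 77592 = 0 - 77592 = -77592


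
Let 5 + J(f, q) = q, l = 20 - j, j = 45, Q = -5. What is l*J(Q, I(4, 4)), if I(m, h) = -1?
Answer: 150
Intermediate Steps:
l = -25 (l = 20 - 1*45 = 20 - 45 = -25)
J(f, q) = -5 + q
l*J(Q, I(4, 4)) = -25*(-5 - 1) = -25*(-6) = 150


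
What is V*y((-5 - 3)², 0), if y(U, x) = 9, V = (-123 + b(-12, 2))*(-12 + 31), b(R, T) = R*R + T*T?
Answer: 4275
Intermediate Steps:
b(R, T) = R² + T²
V = 475 (V = (-123 + ((-12)² + 2²))*(-12 + 31) = (-123 + (144 + 4))*19 = (-123 + 148)*19 = 25*19 = 475)
V*y((-5 - 3)², 0) = 475*9 = 4275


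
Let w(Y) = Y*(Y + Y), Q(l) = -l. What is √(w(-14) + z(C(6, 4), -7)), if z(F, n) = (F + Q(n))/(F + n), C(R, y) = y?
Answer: √3495/3 ≈ 19.706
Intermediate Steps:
z(F, n) = (F - n)/(F + n)
w(Y) = 2*Y² (w(Y) = Y*(2*Y) = 2*Y²)
√(w(-14) + z(C(6, 4), -7)) = √(2*(-14)² + (4 - 1*(-7))/(4 - 7)) = √(2*196 + (4 + 7)/(-3)) = √(392 - ⅓*11) = √(392 - 11/3) = √(1165/3) = √3495/3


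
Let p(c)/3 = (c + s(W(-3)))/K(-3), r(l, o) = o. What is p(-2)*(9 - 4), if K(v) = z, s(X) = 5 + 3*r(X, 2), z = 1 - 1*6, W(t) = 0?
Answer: -27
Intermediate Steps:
z = -5 (z = 1 - 6 = -5)
s(X) = 11 (s(X) = 5 + 3*2 = 5 + 6 = 11)
K(v) = -5
p(c) = -33/5 - 3*c/5 (p(c) = 3*((c + 11)/(-5)) = 3*((11 + c)*(-1/5)) = 3*(-11/5 - c/5) = -33/5 - 3*c/5)
p(-2)*(9 - 4) = (-33/5 - 3/5*(-2))*(9 - 4) = (-33/5 + 6/5)*5 = -27/5*5 = -27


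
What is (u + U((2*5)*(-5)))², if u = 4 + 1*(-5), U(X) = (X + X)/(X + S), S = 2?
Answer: 169/144 ≈ 1.1736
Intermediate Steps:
U(X) = 2*X/(2 + X) (U(X) = (X + X)/(X + 2) = (2*X)/(2 + X) = 2*X/(2 + X))
u = -1 (u = 4 - 5 = -1)
(u + U((2*5)*(-5)))² = (-1 + 2*((2*5)*(-5))/(2 + (2*5)*(-5)))² = (-1 + 2*(10*(-5))/(2 + 10*(-5)))² = (-1 + 2*(-50)/(2 - 50))² = (-1 + 2*(-50)/(-48))² = (-1 + 2*(-50)*(-1/48))² = (-1 + 25/12)² = (13/12)² = 169/144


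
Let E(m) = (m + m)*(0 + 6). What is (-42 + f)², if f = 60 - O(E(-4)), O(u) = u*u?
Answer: 5225796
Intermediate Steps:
E(m) = 12*m (E(m) = (2*m)*6 = 12*m)
O(u) = u²
f = -2244 (f = 60 - (12*(-4))² = 60 - 1*(-48)² = 60 - 1*2304 = 60 - 2304 = -2244)
(-42 + f)² = (-42 - 2244)² = (-2286)² = 5225796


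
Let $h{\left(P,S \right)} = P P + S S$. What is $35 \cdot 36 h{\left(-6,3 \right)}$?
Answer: $56700$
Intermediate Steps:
$h{\left(P,S \right)} = P^{2} + S^{2}$
$35 \cdot 36 h{\left(-6,3 \right)} = 35 \cdot 36 \left(\left(-6\right)^{2} + 3^{2}\right) = 1260 \left(36 + 9\right) = 1260 \cdot 45 = 56700$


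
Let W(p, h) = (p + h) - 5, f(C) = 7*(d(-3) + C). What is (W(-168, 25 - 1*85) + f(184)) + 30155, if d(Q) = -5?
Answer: 31175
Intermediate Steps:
f(C) = -35 + 7*C (f(C) = 7*(-5 + C) = -35 + 7*C)
W(p, h) = -5 + h + p (W(p, h) = (h + p) - 5 = -5 + h + p)
(W(-168, 25 - 1*85) + f(184)) + 30155 = ((-5 + (25 - 1*85) - 168) + (-35 + 7*184)) + 30155 = ((-5 + (25 - 85) - 168) + (-35 + 1288)) + 30155 = ((-5 - 60 - 168) + 1253) + 30155 = (-233 + 1253) + 30155 = 1020 + 30155 = 31175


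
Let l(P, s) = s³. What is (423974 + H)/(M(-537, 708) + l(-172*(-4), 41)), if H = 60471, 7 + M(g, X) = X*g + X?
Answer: -484445/310574 ≈ -1.5598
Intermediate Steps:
M(g, X) = -7 + X + X*g (M(g, X) = -7 + (X*g + X) = -7 + (X + X*g) = -7 + X + X*g)
(423974 + H)/(M(-537, 708) + l(-172*(-4), 41)) = (423974 + 60471)/((-7 + 708 + 708*(-537)) + 41³) = 484445/((-7 + 708 - 380196) + 68921) = 484445/(-379495 + 68921) = 484445/(-310574) = 484445*(-1/310574) = -484445/310574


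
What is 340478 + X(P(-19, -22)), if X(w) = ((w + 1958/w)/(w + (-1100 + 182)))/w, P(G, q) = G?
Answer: 115169064527/338257 ≈ 3.4048e+5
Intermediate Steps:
X(w) = (w + 1958/w)/(w*(-918 + w)) (X(w) = ((w + 1958/w)/(w - 918))/w = ((w + 1958/w)/(-918 + w))/w = (w + 1958/w)/(w*(-918 + w)))
340478 + X(P(-19, -22)) = 340478 + (1958 + (-19)²)/((-19)²*(-918 - 19)) = 340478 + (1/361)*(1958 + 361)/(-937) = 340478 + (1/361)*(-1/937)*2319 = 340478 - 2319/338257 = 115169064527/338257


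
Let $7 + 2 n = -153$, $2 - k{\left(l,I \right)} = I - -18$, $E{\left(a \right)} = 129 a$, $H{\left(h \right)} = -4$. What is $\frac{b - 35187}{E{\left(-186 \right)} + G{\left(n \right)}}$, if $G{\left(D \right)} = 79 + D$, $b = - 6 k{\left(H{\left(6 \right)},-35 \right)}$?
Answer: $\frac{35301}{23995} \approx 1.4712$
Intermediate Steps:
$k{\left(l,I \right)} = -16 - I$ ($k{\left(l,I \right)} = 2 - \left(I - -18\right) = 2 - \left(I + 18\right) = 2 - \left(18 + I\right) = -16 - I$)
$n = -80$ ($n = - \frac{7}{2} + \frac{1}{2} \left(-153\right) = - \frac{7}{2} - \frac{153}{2} = -80$)
$b = -114$ ($b = - 6 \left(-16 - -35\right) = - 6 \left(-16 + 35\right) = \left(-6\right) 19 = -114$)
$\frac{b - 35187}{E{\left(-186 \right)} + G{\left(n \right)}} = \frac{-114 - 35187}{129 \left(-186\right) + \left(79 - 80\right)} = - \frac{35301}{-23994 - 1} = - \frac{35301}{-23995} = \left(-35301\right) \left(- \frac{1}{23995}\right) = \frac{35301}{23995}$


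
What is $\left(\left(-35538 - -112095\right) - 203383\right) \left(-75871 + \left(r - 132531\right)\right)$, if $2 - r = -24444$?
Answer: $23330403656$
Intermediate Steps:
$r = 24446$ ($r = 2 - -24444 = 2 + 24444 = 24446$)
$\left(\left(-35538 - -112095\right) - 203383\right) \left(-75871 + \left(r - 132531\right)\right) = \left(\left(-35538 - -112095\right) - 203383\right) \left(-75871 + \left(24446 - 132531\right)\right) = \left(\left(-35538 + 112095\right) - 203383\right) \left(-75871 + \left(24446 - 132531\right)\right) = \left(76557 - 203383\right) \left(-75871 - 108085\right) = \left(-126826\right) \left(-183956\right) = 23330403656$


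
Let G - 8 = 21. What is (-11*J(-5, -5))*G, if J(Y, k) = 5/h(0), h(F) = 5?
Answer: -319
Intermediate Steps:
G = 29 (G = 8 + 21 = 29)
J(Y, k) = 1 (J(Y, k) = 5/5 = 5*(⅕) = 1)
(-11*J(-5, -5))*G = -11*1*29 = -11*29 = -319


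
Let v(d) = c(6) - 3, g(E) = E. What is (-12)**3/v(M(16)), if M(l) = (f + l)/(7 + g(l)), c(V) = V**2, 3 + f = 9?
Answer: -576/11 ≈ -52.364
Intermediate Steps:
f = 6 (f = -3 + 9 = 6)
M(l) = (6 + l)/(7 + l)
v(d) = 33 (v(d) = 6**2 - 3 = 36 - 3 = 33)
(-12)**3/v(M(16)) = (-12)**3/33 = -1728*1/33 = -576/11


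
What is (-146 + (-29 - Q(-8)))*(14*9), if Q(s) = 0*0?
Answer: -22050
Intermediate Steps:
Q(s) = 0
(-146 + (-29 - Q(-8)))*(14*9) = (-146 + (-29 - 1*0))*(14*9) = (-146 + (-29 + 0))*126 = (-146 - 29)*126 = -175*126 = -22050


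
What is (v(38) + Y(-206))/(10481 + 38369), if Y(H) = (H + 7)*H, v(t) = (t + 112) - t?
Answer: 20553/24425 ≈ 0.84147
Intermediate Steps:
v(t) = 112 (v(t) = (112 + t) - t = 112)
Y(H) = H*(7 + H) (Y(H) = (7 + H)*H = H*(7 + H))
(v(38) + Y(-206))/(10481 + 38369) = (112 - 206*(7 - 206))/(10481 + 38369) = (112 - 206*(-199))/48850 = (112 + 40994)*(1/48850) = 41106*(1/48850) = 20553/24425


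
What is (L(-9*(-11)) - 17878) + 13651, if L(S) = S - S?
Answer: -4227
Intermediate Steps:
L(S) = 0
(L(-9*(-11)) - 17878) + 13651 = (0 - 17878) + 13651 = -17878 + 13651 = -4227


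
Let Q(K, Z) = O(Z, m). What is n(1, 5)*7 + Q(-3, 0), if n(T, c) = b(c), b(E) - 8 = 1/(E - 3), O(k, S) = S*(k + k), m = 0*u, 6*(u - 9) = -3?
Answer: 119/2 ≈ 59.500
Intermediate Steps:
u = 17/2 (u = 9 + (⅙)*(-3) = 9 - ½ = 17/2 ≈ 8.5000)
m = 0 (m = 0*(17/2) = 0)
O(k, S) = 2*S*k (O(k, S) = S*(2*k) = 2*S*k)
Q(K, Z) = 0 (Q(K, Z) = 2*0*Z = 0)
b(E) = 8 + 1/(-3 + E) (b(E) = 8 + 1/(E - 3) = 8 + 1/(-3 + E))
n(T, c) = (-23 + 8*c)/(-3 + c)
n(1, 5)*7 + Q(-3, 0) = ((-23 + 8*5)/(-3 + 5))*7 + 0 = ((-23 + 40)/2)*7 + 0 = ((½)*17)*7 + 0 = (17/2)*7 + 0 = 119/2 + 0 = 119/2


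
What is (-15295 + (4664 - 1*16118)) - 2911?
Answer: -29660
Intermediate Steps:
(-15295 + (4664 - 1*16118)) - 2911 = (-15295 + (4664 - 16118)) - 2911 = (-15295 - 11454) - 2911 = -26749 - 2911 = -29660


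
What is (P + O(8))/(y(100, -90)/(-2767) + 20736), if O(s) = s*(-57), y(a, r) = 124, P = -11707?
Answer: -33655021/57376388 ≈ -0.58657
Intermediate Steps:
O(s) = -57*s
(P + O(8))/(y(100, -90)/(-2767) + 20736) = (-11707 - 57*8)/(124/(-2767) + 20736) = (-11707 - 456)/(124*(-1/2767) + 20736) = -12163/(-124/2767 + 20736) = -12163/57376388/2767 = -12163*2767/57376388 = -33655021/57376388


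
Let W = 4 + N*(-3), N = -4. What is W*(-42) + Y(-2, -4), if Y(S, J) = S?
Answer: -674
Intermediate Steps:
W = 16 (W = 4 - 4*(-3) = 4 + 12 = 16)
W*(-42) + Y(-2, -4) = 16*(-42) - 2 = -672 - 2 = -674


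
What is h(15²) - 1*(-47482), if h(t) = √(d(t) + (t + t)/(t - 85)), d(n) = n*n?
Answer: 47482 + 3*√1102570/14 ≈ 47707.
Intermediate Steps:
d(n) = n²
h(t) = √(t² + 2*t/(-85 + t)) (h(t) = √(t² + (t + t)/(t - 85)) = √(t² + (2*t)/(-85 + t)) = √(t² + 2*t/(-85 + t)))
h(15²) - 1*(-47482) = √(15²*(2 + 15²*(-85 + 15²))/(-85 + 15²)) - 1*(-47482) = √(225*(2 + 225*(-85 + 225))/(-85 + 225)) + 47482 = √(225*(2 + 225*140)/140) + 47482 = √(225*(1/140)*(2 + 31500)) + 47482 = √(225*(1/140)*31502) + 47482 = √(708795/14) + 47482 = 3*√1102570/14 + 47482 = 47482 + 3*√1102570/14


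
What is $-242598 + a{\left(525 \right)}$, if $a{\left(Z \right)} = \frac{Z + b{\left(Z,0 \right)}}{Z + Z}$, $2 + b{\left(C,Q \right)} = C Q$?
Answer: $- \frac{254727377}{1050} \approx -2.426 \cdot 10^{5}$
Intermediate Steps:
$b{\left(C,Q \right)} = -2 + C Q$
$a{\left(Z \right)} = \frac{-2 + Z}{2 Z}$ ($a{\left(Z \right)} = \frac{Z + \left(-2 + Z 0\right)}{Z + Z} = \frac{Z + \left(-2 + 0\right)}{2 Z} = \left(Z - 2\right) \frac{1}{2 Z} = \left(-2 + Z\right) \frac{1}{2 Z} = \frac{-2 + Z}{2 Z}$)
$-242598 + a{\left(525 \right)} = -242598 + \frac{-2 + 525}{2 \cdot 525} = -242598 + \frac{1}{2} \cdot \frac{1}{525} \cdot 523 = -242598 + \frac{523}{1050} = - \frac{254727377}{1050}$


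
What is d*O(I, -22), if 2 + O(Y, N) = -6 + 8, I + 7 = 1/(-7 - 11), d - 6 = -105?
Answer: 0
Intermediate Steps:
d = -99 (d = 6 - 105 = -99)
I = -127/18 (I = -7 + 1/(-7 - 11) = -7 + 1/(-18) = -7 - 1/18 = -127/18 ≈ -7.0556)
O(Y, N) = 0 (O(Y, N) = -2 + (-6 + 8) = -2 + 2 = 0)
d*O(I, -22) = -99*0 = 0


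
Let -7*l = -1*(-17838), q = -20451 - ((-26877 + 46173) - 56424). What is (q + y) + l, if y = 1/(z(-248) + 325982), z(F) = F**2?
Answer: 38322752893/2712402 ≈ 14129.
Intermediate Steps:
y = 1/387486 (y = 1/((-248)**2 + 325982) = 1/(61504 + 325982) = 1/387486 ≈ 2.5807e-6)
q = 16677 (q = -20451 - (19296 - 56424) = -20451 - 1*(-37128) = -20451 + 37128 = 16677)
l = -17838/7 (l = -(-1)*(-17838)/7 = -1/7*17838 = -17838/7 ≈ -2548.3)
(q + y) + l = (16677 + 1/387486) - 17838/7 = 6462104023/387486 - 17838/7 = 38322752893/2712402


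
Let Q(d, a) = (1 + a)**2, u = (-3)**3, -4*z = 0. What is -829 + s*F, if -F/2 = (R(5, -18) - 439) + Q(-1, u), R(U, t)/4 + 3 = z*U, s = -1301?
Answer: 584621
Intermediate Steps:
z = 0 (z = -1/4*0 = 0)
u = -27
R(U, t) = -12 (R(U, t) = -12 + 4*(0*U) = -12 + 4*0 = -12 + 0 = -12)
F = -450 (F = -2*((-12 - 439) + (1 - 27)**2) = -2*(-451 + (-26)**2) = -2*(-451 + 676) = -2*225 = -450)
-829 + s*F = -829 - 1301*(-450) = -829 + 585450 = 584621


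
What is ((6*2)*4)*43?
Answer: 2064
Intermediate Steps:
((6*2)*4)*43 = (12*4)*43 = 48*43 = 2064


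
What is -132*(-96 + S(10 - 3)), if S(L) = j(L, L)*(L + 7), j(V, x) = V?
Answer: -264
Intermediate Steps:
S(L) = L*(7 + L) (S(L) = L*(L + 7) = L*(7 + L))
-132*(-96 + S(10 - 3)) = -132*(-96 + (10 - 3)*(7 + (10 - 3))) = -132*(-96 + 7*(7 + 7)) = -132*(-96 + 7*14) = -132*(-96 + 98) = -132*2 = -264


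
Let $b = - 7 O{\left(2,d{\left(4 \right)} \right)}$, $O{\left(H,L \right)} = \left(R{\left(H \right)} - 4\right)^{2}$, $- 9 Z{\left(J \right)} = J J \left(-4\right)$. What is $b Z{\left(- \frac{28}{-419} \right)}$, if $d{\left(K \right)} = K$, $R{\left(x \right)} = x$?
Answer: $- \frac{87808}{1580049} \approx -0.055573$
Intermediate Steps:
$Z{\left(J \right)} = \frac{4 J^{2}}{9}$ ($Z{\left(J \right)} = - \frac{J J \left(-4\right)}{9} = - \frac{J^{2} \left(-4\right)}{9} = - \frac{\left(-4\right) J^{2}}{9} = \frac{4 J^{2}}{9}$)
$O{\left(H,L \right)} = \left(-4 + H\right)^{2}$ ($O{\left(H,L \right)} = \left(H - 4\right)^{2} = \left(-4 + H\right)^{2}$)
$b = -28$ ($b = - 7 \left(-4 + 2\right)^{2} = - 7 \left(-2\right)^{2} = \left(-7\right) 4 = -28$)
$b Z{\left(- \frac{28}{-419} \right)} = - 28 \frac{4 \left(- \frac{28}{-419}\right)^{2}}{9} = - 28 \frac{4 \left(\left(-28\right) \left(- \frac{1}{419}\right)\right)^{2}}{9} = - 28 \frac{4 \left(\frac{28}{419}\right)^{2}}{9} = - 28 \cdot \frac{4}{9} \cdot \frac{784}{175561} = \left(-28\right) \frac{3136}{1580049} = - \frac{87808}{1580049}$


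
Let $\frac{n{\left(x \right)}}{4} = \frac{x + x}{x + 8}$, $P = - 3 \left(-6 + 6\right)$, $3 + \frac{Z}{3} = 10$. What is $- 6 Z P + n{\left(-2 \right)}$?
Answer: $- \frac{8}{3} \approx -2.6667$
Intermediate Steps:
$Z = 21$ ($Z = -9 + 3 \cdot 10 = -9 + 30 = 21$)
$P = 0$ ($P = \left(-3\right) 0 = 0$)
$n{\left(x \right)} = \frac{8 x}{8 + x}$ ($n{\left(x \right)} = 4 \frac{x + x}{x + 8} = 4 \frac{2 x}{8 + x} = \frac{8 x}{8 + x}$)
$- 6 Z P + n{\left(-2 \right)} = \left(-6\right) 21 \cdot 0 + 8 \left(-2\right) \frac{1}{8 - 2} = \left(-126\right) 0 + 8 \left(-2\right) \frac{1}{6} = 0 + 8 \left(-2\right) \frac{1}{6} = 0 - \frac{8}{3} = - \frac{8}{3}$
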